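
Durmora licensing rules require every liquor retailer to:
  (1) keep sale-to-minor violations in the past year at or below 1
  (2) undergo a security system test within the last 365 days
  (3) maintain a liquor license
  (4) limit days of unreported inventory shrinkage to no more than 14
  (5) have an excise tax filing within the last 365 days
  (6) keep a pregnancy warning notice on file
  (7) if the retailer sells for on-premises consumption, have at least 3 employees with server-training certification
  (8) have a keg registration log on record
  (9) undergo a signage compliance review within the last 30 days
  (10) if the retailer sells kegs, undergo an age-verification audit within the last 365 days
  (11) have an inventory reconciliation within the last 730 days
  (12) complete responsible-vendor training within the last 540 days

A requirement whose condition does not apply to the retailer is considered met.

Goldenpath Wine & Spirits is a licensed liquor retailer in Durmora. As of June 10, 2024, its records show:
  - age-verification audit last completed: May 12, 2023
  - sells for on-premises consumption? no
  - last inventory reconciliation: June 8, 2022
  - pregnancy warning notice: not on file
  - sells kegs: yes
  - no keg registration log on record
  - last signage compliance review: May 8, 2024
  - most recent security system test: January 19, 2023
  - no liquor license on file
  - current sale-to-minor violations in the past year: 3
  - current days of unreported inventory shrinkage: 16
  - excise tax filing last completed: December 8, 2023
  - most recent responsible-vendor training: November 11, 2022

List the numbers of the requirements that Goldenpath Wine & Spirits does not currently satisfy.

1. sale-to-minor violations in the past year 3 > 1 → not met
2. security system test 508 days ago vs limit 365 → not met
3. liquor license absent → not met
4. days of unreported inventory shrinkage 16 > 14 → not met
5. excise tax filing 185 days ago vs limit 365 → met
6. pregnancy warning notice absent → not met
7. condition 'sells for on-premises consumption' does not hold → requirement n/a → met
8. keg registration log absent → not met
9. signage compliance review 33 days ago vs limit 30 → not met
10. condition 'sells kegs' holds; age-verification audit 395 days ago vs limit 365 → not met
11. inventory reconciliation 733 days ago vs limit 730 → not met
12. responsible-vendor training 577 days ago vs limit 540 → not met
Not met: 1, 2, 3, 4, 6, 8, 9, 10, 11, 12

1, 2, 3, 4, 6, 8, 9, 10, 11, 12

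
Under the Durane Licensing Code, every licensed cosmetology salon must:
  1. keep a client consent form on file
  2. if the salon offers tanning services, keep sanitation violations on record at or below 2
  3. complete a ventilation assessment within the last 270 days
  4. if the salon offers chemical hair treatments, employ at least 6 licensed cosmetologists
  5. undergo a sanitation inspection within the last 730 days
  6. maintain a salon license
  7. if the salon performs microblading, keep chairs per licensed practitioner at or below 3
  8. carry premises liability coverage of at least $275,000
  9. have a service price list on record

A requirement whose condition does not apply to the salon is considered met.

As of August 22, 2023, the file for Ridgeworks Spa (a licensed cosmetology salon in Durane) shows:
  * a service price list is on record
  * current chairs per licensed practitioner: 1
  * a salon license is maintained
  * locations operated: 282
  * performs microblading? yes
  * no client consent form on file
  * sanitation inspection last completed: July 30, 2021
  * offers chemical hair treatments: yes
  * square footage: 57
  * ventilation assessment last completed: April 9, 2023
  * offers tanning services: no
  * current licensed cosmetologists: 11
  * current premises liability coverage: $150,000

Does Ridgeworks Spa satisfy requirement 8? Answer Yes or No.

No

8. premises liability coverage $150,000 < $275,000 → not met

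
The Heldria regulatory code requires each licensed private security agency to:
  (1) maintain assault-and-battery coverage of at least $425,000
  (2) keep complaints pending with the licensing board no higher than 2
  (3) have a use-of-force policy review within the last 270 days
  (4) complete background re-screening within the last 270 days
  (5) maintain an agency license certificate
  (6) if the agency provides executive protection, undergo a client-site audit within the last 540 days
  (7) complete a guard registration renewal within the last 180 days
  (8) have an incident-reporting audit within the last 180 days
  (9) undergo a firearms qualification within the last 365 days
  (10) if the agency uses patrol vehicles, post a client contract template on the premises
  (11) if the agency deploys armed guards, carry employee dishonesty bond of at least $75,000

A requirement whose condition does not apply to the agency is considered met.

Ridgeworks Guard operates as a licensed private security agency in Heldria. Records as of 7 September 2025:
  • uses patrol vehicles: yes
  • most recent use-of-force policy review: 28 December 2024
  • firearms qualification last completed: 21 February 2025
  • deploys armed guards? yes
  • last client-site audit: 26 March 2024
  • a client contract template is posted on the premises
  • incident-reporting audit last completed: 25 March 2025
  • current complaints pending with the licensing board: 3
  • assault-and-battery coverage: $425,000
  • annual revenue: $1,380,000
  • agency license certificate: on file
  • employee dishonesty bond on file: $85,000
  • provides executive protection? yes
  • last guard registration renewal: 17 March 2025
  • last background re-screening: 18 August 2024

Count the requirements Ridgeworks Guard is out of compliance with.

2

1. assault-and-battery coverage $425,000 ≥ $425,000 → met
2. complaints pending with the licensing board 3 > 2 → not met
3. use-of-force policy review 253 days ago vs limit 270 → met
4. background re-screening 385 days ago vs limit 270 → not met
5. agency license certificate present → met
6. condition 'provides executive protection' holds; client-site audit 530 days ago vs limit 540 → met
7. guard registration renewal 174 days ago vs limit 180 → met
8. incident-reporting audit 166 days ago vs limit 180 → met
9. firearms qualification 198 days ago vs limit 365 → met
10. condition 'uses patrol vehicles' holds; client contract template present → met
11. condition 'deploys armed guards' holds; employee dishonesty bond $85,000 ≥ $75,000 → met
Not met: 2 of 11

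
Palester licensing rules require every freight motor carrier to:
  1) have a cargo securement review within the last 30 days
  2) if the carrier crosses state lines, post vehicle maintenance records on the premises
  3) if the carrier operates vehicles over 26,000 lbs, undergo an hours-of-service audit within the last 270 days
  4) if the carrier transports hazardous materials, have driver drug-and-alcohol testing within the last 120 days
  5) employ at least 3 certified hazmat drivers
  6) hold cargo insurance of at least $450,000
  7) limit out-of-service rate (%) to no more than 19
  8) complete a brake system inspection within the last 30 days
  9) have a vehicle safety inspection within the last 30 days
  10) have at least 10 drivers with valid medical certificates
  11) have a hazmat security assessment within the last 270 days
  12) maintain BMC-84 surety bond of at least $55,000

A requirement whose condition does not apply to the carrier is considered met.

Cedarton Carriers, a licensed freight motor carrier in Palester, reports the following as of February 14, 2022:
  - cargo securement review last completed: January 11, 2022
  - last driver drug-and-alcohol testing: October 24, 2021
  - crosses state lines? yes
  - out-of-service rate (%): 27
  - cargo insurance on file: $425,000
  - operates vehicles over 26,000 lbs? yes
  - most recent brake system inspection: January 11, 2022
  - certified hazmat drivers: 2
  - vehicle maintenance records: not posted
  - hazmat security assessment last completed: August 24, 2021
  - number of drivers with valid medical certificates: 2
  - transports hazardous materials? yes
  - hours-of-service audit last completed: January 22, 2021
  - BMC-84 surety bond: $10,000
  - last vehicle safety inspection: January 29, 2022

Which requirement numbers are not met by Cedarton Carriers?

1, 2, 3, 5, 6, 7, 8, 10, 12

1. cargo securement review 34 days ago vs limit 30 → not met
2. condition 'crosses state lines' holds; vehicle maintenance records absent → not met
3. condition 'operates vehicles over 26,000 lbs' holds; hours-of-service audit 388 days ago vs limit 270 → not met
4. condition 'transports hazardous materials' holds; driver drug-and-alcohol testing 113 days ago vs limit 120 → met
5. certified hazmat drivers 2 < 3 → not met
6. cargo insurance $425,000 < $450,000 → not met
7. out-of-service rate (%) 27 > 19 → not met
8. brake system inspection 34 days ago vs limit 30 → not met
9. vehicle safety inspection 16 days ago vs limit 30 → met
10. drivers with valid medical certificates 2 < 10 → not met
11. hazmat security assessment 174 days ago vs limit 270 → met
12. BMC-84 surety bond $10,000 < $55,000 → not met
Not met: 1, 2, 3, 5, 6, 7, 8, 10, 12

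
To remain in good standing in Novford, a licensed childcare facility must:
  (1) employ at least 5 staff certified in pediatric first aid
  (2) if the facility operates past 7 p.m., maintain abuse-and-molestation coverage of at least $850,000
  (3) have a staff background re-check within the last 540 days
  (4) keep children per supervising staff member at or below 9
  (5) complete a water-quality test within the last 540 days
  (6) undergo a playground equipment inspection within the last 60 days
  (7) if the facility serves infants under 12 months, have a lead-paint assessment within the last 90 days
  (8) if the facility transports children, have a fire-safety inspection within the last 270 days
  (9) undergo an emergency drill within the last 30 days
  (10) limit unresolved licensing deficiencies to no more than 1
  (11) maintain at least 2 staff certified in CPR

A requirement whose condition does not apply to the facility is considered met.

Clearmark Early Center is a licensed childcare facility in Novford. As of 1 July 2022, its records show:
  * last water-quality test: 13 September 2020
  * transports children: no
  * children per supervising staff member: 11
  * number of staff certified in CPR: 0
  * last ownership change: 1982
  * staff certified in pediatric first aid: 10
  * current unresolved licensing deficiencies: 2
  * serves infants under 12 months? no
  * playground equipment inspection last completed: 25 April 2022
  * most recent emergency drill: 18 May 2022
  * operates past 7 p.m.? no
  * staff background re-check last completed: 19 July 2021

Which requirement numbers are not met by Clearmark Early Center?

1. staff certified in pediatric first aid 10 ≥ 5 → met
2. condition 'operates past 7 p.m.' does not hold → requirement n/a → met
3. staff background re-check 347 days ago vs limit 540 → met
4. children per supervising staff member 11 > 9 → not met
5. water-quality test 656 days ago vs limit 540 → not met
6. playground equipment inspection 67 days ago vs limit 60 → not met
7. condition 'serves infants under 12 months' does not hold → requirement n/a → met
8. condition 'transports children' does not hold → requirement n/a → met
9. emergency drill 44 days ago vs limit 30 → not met
10. unresolved licensing deficiencies 2 > 1 → not met
11. staff certified in CPR 0 < 2 → not met
Not met: 4, 5, 6, 9, 10, 11

4, 5, 6, 9, 10, 11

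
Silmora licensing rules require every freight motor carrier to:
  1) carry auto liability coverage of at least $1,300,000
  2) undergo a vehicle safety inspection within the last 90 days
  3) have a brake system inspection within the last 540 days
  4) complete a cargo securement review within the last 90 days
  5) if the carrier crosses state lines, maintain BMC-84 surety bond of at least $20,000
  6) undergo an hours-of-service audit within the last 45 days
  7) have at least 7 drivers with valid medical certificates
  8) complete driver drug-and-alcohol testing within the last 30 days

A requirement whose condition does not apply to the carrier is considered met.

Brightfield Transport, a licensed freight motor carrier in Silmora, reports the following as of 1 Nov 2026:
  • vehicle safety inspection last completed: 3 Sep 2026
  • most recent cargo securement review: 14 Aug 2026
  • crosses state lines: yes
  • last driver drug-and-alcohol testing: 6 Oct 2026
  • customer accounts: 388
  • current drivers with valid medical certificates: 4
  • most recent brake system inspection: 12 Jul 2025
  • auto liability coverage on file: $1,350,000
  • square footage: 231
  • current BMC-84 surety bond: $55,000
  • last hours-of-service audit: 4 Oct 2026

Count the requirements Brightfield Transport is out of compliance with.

1

1. auto liability coverage $1,350,000 ≥ $1,300,000 → met
2. vehicle safety inspection 59 days ago vs limit 90 → met
3. brake system inspection 477 days ago vs limit 540 → met
4. cargo securement review 79 days ago vs limit 90 → met
5. condition 'crosses state lines' holds; BMC-84 surety bond $55,000 ≥ $20,000 → met
6. hours-of-service audit 28 days ago vs limit 45 → met
7. drivers with valid medical certificates 4 < 7 → not met
8. driver drug-and-alcohol testing 26 days ago vs limit 30 → met
Not met: 1 of 8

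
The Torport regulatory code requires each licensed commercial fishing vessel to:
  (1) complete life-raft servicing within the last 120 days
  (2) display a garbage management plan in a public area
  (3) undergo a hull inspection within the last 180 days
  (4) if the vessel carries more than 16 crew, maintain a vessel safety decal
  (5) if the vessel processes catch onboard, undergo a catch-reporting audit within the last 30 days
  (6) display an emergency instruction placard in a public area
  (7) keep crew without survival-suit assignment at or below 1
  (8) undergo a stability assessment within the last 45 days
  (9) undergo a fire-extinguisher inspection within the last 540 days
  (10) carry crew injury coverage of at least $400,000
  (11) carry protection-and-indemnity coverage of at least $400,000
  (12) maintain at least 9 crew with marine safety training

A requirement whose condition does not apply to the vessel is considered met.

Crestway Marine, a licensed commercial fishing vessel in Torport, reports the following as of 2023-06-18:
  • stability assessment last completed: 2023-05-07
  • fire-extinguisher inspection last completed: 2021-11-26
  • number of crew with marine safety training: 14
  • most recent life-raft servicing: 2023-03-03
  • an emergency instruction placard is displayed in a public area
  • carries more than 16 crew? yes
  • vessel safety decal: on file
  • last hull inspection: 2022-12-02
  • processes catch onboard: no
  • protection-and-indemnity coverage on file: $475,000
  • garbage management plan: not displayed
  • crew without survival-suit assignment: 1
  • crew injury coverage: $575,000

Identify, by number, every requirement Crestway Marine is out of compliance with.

1. life-raft servicing 107 days ago vs limit 120 → met
2. garbage management plan absent → not met
3. hull inspection 198 days ago vs limit 180 → not met
4. condition 'carries more than 16 crew' holds; vessel safety decal present → met
5. condition 'processes catch onboard' does not hold → requirement n/a → met
6. emergency instruction placard present → met
7. crew without survival-suit assignment 1 ≤ 1 → met
8. stability assessment 42 days ago vs limit 45 → met
9. fire-extinguisher inspection 569 days ago vs limit 540 → not met
10. crew injury coverage $575,000 ≥ $400,000 → met
11. protection-and-indemnity coverage $475,000 ≥ $400,000 → met
12. crew with marine safety training 14 ≥ 9 → met
Not met: 2, 3, 9

2, 3, 9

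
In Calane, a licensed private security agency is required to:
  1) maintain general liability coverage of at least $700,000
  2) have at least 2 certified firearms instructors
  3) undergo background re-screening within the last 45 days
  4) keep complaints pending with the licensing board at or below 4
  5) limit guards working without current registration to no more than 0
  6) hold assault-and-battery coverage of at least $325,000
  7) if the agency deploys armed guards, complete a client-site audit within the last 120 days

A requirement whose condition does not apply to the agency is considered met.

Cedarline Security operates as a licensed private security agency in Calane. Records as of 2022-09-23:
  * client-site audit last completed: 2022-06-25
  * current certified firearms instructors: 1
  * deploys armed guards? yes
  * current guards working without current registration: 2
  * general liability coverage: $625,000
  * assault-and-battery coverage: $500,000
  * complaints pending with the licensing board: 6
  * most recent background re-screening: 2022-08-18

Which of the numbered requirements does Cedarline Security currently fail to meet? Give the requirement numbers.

1, 2, 4, 5

1. general liability coverage $625,000 < $700,000 → not met
2. certified firearms instructors 1 < 2 → not met
3. background re-screening 36 days ago vs limit 45 → met
4. complaints pending with the licensing board 6 > 4 → not met
5. guards working without current registration 2 > 0 → not met
6. assault-and-battery coverage $500,000 ≥ $325,000 → met
7. condition 'deploys armed guards' holds; client-site audit 90 days ago vs limit 120 → met
Not met: 1, 2, 4, 5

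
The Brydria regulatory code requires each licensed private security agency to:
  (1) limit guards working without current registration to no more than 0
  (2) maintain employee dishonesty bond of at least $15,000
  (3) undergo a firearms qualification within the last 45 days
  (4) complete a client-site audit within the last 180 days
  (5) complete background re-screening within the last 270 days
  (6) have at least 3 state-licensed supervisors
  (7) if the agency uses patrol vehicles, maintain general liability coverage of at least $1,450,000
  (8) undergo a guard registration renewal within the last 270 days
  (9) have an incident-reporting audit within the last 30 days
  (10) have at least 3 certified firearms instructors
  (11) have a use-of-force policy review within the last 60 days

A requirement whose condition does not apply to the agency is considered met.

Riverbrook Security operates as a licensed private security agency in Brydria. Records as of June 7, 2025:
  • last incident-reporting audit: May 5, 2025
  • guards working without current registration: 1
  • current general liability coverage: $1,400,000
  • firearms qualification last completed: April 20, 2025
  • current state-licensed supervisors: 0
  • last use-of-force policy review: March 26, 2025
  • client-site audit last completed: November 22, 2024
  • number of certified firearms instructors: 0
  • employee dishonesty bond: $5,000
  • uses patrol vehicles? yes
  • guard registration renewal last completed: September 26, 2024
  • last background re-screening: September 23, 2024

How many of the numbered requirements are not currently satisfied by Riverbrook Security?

9

1. guards working without current registration 1 > 0 → not met
2. employee dishonesty bond $5,000 < $15,000 → not met
3. firearms qualification 48 days ago vs limit 45 → not met
4. client-site audit 197 days ago vs limit 180 → not met
5. background re-screening 257 days ago vs limit 270 → met
6. state-licensed supervisors 0 < 3 → not met
7. condition 'uses patrol vehicles' holds; general liability coverage $1,400,000 < $1,450,000 → not met
8. guard registration renewal 254 days ago vs limit 270 → met
9. incident-reporting audit 33 days ago vs limit 30 → not met
10. certified firearms instructors 0 < 3 → not met
11. use-of-force policy review 73 days ago vs limit 60 → not met
Not met: 9 of 11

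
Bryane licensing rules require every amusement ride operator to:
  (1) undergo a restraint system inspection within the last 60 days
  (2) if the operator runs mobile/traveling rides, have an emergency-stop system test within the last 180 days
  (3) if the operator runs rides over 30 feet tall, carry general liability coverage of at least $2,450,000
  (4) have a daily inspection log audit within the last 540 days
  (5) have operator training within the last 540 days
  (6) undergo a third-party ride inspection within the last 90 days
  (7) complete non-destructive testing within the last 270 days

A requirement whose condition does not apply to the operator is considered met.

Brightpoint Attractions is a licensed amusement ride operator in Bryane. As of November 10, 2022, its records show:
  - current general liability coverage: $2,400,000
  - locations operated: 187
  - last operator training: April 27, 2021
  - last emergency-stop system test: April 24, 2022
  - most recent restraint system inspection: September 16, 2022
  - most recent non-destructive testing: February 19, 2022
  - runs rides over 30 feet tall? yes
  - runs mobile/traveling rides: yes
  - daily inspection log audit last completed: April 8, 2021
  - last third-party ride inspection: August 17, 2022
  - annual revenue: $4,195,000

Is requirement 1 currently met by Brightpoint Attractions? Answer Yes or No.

1. restraint system inspection 55 days ago vs limit 60 → met

Yes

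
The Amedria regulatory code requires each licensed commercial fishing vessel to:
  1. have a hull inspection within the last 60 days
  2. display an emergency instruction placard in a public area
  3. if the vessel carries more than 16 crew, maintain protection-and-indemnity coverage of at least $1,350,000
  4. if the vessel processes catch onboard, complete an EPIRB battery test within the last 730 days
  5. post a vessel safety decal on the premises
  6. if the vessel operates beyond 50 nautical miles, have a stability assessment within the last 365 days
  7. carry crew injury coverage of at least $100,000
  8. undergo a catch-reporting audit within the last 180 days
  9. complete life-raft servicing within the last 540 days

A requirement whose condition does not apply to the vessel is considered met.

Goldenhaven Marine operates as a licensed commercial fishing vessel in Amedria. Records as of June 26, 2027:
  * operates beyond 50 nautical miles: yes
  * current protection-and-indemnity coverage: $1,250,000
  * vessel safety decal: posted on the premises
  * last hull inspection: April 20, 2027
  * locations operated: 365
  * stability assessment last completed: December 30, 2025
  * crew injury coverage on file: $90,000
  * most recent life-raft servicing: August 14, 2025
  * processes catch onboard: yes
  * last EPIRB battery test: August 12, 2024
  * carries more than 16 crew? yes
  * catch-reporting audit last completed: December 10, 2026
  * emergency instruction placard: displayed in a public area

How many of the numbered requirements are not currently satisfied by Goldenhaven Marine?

7

1. hull inspection 67 days ago vs limit 60 → not met
2. emergency instruction placard present → met
3. condition 'carries more than 16 crew' holds; protection-and-indemnity coverage $1,250,000 < $1,350,000 → not met
4. condition 'processes catch onboard' holds; EPIRB battery test 1048 days ago vs limit 730 → not met
5. vessel safety decal present → met
6. condition 'operates beyond 50 nautical miles' holds; stability assessment 543 days ago vs limit 365 → not met
7. crew injury coverage $90,000 < $100,000 → not met
8. catch-reporting audit 198 days ago vs limit 180 → not met
9. life-raft servicing 681 days ago vs limit 540 → not met
Not met: 7 of 9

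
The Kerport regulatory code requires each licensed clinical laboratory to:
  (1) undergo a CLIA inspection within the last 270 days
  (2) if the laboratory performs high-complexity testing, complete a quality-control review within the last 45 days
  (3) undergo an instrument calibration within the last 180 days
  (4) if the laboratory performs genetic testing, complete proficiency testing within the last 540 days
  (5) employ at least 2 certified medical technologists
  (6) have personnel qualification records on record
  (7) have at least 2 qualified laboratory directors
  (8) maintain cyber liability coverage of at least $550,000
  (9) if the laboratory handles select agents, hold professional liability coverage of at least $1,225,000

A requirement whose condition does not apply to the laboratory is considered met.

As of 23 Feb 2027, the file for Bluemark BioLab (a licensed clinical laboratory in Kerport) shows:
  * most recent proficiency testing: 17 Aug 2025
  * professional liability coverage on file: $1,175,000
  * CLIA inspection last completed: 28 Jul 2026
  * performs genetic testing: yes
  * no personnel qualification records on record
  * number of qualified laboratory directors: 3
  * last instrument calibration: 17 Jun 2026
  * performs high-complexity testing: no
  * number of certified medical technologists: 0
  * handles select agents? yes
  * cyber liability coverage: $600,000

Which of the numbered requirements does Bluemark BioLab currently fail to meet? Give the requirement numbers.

1. CLIA inspection 210 days ago vs limit 270 → met
2. condition 'performs high-complexity testing' does not hold → requirement n/a → met
3. instrument calibration 251 days ago vs limit 180 → not met
4. condition 'performs genetic testing' holds; proficiency testing 555 days ago vs limit 540 → not met
5. certified medical technologists 0 < 2 → not met
6. personnel qualification records absent → not met
7. qualified laboratory directors 3 ≥ 2 → met
8. cyber liability coverage $600,000 ≥ $550,000 → met
9. condition 'handles select agents' holds; professional liability coverage $1,175,000 < $1,225,000 → not met
Not met: 3, 4, 5, 6, 9

3, 4, 5, 6, 9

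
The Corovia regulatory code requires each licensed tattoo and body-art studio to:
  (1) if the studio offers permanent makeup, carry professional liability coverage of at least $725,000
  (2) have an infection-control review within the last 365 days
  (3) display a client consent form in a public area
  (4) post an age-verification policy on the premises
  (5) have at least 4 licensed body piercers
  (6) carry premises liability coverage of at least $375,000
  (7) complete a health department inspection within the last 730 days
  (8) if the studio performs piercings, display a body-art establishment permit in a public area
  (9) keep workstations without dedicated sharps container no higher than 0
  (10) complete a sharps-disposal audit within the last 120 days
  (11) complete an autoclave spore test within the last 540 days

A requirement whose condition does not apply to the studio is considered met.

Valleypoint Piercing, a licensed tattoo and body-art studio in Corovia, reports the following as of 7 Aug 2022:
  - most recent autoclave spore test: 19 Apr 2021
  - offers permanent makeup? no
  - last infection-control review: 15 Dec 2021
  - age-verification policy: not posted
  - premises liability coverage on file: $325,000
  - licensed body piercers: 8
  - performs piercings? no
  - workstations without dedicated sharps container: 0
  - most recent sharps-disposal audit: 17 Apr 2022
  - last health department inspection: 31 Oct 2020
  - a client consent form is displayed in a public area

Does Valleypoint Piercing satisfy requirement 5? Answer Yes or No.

Yes

5. licensed body piercers 8 ≥ 4 → met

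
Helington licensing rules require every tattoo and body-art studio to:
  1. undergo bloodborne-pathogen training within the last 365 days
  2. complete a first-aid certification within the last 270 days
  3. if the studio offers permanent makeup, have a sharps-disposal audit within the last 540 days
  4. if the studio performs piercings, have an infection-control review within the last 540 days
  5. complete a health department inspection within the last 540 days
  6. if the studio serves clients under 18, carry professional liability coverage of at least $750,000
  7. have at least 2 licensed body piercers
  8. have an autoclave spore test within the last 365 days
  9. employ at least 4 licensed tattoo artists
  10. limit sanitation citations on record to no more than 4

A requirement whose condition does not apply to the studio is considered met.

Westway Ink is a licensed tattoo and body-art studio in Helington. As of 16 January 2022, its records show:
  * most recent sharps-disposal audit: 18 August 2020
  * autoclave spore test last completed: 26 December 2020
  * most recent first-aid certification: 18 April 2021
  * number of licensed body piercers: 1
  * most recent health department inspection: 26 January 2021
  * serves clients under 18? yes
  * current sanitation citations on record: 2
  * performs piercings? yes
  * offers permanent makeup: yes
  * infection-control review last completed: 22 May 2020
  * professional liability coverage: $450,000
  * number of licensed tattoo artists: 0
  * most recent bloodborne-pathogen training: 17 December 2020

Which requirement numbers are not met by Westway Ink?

1. bloodborne-pathogen training 395 days ago vs limit 365 → not met
2. first-aid certification 273 days ago vs limit 270 → not met
3. condition 'offers permanent makeup' holds; sharps-disposal audit 516 days ago vs limit 540 → met
4. condition 'performs piercings' holds; infection-control review 604 days ago vs limit 540 → not met
5. health department inspection 355 days ago vs limit 540 → met
6. condition 'serves clients under 18' holds; professional liability coverage $450,000 < $750,000 → not met
7. licensed body piercers 1 < 2 → not met
8. autoclave spore test 386 days ago vs limit 365 → not met
9. licensed tattoo artists 0 < 4 → not met
10. sanitation citations on record 2 ≤ 4 → met
Not met: 1, 2, 4, 6, 7, 8, 9

1, 2, 4, 6, 7, 8, 9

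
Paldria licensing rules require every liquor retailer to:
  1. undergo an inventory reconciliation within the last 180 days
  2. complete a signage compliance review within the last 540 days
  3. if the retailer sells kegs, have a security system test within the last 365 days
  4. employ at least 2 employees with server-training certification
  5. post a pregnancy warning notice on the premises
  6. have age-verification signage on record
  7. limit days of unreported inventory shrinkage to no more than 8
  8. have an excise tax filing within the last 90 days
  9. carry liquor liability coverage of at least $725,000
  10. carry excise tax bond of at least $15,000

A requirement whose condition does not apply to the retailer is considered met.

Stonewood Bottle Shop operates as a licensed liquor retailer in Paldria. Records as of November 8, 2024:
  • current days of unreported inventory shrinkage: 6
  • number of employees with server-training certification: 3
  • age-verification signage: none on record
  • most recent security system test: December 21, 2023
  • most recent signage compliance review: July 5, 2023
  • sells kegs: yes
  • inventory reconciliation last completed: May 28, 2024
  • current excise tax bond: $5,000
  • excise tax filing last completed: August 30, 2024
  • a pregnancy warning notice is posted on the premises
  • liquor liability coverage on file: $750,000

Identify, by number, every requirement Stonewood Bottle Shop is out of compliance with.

1. inventory reconciliation 164 days ago vs limit 180 → met
2. signage compliance review 492 days ago vs limit 540 → met
3. condition 'sells kegs' holds; security system test 323 days ago vs limit 365 → met
4. employees with server-training certification 3 ≥ 2 → met
5. pregnancy warning notice present → met
6. age-verification signage absent → not met
7. days of unreported inventory shrinkage 6 ≤ 8 → met
8. excise tax filing 70 days ago vs limit 90 → met
9. liquor liability coverage $750,000 ≥ $725,000 → met
10. excise tax bond $5,000 < $15,000 → not met
Not met: 6, 10

6, 10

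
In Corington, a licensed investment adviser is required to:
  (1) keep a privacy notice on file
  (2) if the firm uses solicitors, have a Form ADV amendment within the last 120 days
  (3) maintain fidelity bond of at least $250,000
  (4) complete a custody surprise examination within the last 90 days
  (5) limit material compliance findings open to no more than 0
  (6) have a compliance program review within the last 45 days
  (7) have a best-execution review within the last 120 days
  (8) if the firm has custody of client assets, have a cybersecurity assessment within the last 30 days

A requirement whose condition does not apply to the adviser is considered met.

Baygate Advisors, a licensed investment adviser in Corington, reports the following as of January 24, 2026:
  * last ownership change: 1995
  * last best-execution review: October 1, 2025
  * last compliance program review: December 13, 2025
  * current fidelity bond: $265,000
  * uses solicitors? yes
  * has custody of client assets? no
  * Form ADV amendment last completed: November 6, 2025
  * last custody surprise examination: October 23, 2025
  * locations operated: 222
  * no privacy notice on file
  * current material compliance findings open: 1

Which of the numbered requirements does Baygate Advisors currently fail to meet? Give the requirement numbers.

1, 4, 5

1. privacy notice absent → not met
2. condition 'uses solicitors' holds; Form ADV amendment 79 days ago vs limit 120 → met
3. fidelity bond $265,000 ≥ $250,000 → met
4. custody surprise examination 93 days ago vs limit 90 → not met
5. material compliance findings open 1 > 0 → not met
6. compliance program review 42 days ago vs limit 45 → met
7. best-execution review 115 days ago vs limit 120 → met
8. condition 'has custody of client assets' does not hold → requirement n/a → met
Not met: 1, 4, 5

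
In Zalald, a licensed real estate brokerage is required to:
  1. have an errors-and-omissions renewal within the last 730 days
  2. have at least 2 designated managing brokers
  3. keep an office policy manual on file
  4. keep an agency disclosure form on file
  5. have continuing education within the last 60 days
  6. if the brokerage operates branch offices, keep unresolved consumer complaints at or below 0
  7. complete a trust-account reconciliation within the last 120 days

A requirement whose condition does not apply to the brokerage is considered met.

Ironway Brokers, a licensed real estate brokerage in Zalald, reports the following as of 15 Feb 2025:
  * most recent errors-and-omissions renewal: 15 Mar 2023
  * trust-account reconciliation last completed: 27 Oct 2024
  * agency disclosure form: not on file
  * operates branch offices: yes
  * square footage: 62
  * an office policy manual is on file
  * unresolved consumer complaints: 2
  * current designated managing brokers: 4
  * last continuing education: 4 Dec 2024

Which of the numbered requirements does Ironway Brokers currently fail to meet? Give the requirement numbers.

4, 5, 6

1. errors-and-omissions renewal 703 days ago vs limit 730 → met
2. designated managing brokers 4 ≥ 2 → met
3. office policy manual present → met
4. agency disclosure form absent → not met
5. continuing education 73 days ago vs limit 60 → not met
6. condition 'operates branch offices' holds; unresolved consumer complaints 2 > 0 → not met
7. trust-account reconciliation 111 days ago vs limit 120 → met
Not met: 4, 5, 6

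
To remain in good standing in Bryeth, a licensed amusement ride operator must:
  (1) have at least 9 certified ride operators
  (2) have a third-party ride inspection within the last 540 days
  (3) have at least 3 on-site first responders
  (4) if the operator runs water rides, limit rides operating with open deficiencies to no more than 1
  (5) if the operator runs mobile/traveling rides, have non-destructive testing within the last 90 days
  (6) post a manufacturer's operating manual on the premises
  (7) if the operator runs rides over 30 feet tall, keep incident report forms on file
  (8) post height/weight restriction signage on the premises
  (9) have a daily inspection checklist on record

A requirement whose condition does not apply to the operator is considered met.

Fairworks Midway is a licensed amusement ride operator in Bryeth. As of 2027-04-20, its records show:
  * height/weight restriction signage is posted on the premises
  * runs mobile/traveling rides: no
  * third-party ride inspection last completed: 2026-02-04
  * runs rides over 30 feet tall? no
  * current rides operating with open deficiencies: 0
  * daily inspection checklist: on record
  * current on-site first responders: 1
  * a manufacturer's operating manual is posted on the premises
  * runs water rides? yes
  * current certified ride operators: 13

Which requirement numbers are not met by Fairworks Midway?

1. certified ride operators 13 ≥ 9 → met
2. third-party ride inspection 440 days ago vs limit 540 → met
3. on-site first responders 1 < 3 → not met
4. condition 'runs water rides' holds; rides operating with open deficiencies 0 ≤ 1 → met
5. condition 'runs mobile/traveling rides' does not hold → requirement n/a → met
6. manufacturer's operating manual present → met
7. condition 'runs rides over 30 feet tall' does not hold → requirement n/a → met
8. height/weight restriction signage present → met
9. daily inspection checklist present → met
Not met: 3

3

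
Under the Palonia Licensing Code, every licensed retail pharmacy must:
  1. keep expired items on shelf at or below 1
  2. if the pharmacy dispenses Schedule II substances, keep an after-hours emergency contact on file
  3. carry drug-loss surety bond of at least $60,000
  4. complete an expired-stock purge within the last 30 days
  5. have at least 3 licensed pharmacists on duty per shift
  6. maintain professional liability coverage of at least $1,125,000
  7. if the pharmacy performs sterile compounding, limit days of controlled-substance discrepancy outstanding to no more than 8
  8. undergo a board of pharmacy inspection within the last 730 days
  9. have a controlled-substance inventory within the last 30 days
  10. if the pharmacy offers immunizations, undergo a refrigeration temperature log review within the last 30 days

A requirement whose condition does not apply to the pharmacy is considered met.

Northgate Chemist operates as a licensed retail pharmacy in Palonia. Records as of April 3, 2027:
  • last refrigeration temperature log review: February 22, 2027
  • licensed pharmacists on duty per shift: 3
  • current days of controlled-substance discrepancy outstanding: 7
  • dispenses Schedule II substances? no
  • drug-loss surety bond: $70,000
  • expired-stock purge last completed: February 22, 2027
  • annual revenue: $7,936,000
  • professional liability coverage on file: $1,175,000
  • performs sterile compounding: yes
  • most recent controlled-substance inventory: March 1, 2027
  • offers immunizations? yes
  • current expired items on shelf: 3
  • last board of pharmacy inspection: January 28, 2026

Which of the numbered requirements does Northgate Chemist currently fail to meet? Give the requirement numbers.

1, 4, 9, 10

1. expired items on shelf 3 > 1 → not met
2. condition 'dispenses Schedule II substances' does not hold → requirement n/a → met
3. drug-loss surety bond $70,000 ≥ $60,000 → met
4. expired-stock purge 40 days ago vs limit 30 → not met
5. licensed pharmacists on duty per shift 3 ≥ 3 → met
6. professional liability coverage $1,175,000 ≥ $1,125,000 → met
7. condition 'performs sterile compounding' holds; days of controlled-substance discrepancy outstanding 7 ≤ 8 → met
8. board of pharmacy inspection 430 days ago vs limit 730 → met
9. controlled-substance inventory 33 days ago vs limit 30 → not met
10. condition 'offers immunizations' holds; refrigeration temperature log review 40 days ago vs limit 30 → not met
Not met: 1, 4, 9, 10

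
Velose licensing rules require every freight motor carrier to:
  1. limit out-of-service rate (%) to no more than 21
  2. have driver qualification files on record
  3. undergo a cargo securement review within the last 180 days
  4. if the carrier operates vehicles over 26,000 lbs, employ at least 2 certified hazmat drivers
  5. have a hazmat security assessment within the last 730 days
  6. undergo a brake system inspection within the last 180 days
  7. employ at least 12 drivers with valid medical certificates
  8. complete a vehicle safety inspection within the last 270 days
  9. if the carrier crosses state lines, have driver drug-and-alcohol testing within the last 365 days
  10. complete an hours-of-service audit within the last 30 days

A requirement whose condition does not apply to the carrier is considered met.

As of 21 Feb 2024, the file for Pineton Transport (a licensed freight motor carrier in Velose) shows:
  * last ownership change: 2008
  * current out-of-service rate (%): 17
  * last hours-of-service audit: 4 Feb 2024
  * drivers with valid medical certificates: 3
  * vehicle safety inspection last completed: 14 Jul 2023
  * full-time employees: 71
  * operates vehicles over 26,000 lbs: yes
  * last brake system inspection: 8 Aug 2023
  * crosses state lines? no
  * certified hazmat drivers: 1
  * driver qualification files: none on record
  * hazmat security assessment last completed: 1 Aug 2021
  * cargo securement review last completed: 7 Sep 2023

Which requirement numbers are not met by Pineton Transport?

2, 4, 5, 6, 7

1. out-of-service rate (%) 17 ≤ 21 → met
2. driver qualification files absent → not met
3. cargo securement review 167 days ago vs limit 180 → met
4. condition 'operates vehicles over 26,000 lbs' holds; certified hazmat drivers 1 < 2 → not met
5. hazmat security assessment 934 days ago vs limit 730 → not met
6. brake system inspection 197 days ago vs limit 180 → not met
7. drivers with valid medical certificates 3 < 12 → not met
8. vehicle safety inspection 222 days ago vs limit 270 → met
9. condition 'crosses state lines' does not hold → requirement n/a → met
10. hours-of-service audit 17 days ago vs limit 30 → met
Not met: 2, 4, 5, 6, 7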